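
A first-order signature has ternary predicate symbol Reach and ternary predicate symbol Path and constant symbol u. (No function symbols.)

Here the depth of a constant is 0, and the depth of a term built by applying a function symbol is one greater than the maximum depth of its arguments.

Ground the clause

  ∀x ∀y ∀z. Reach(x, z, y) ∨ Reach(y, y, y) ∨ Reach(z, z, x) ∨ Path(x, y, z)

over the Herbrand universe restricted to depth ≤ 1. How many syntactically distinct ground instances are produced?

1

Ground terms of depth ≤ 1:
  With no function symbols every ground term is a constant, so there is exactly 1 ground term at every depth bound.
  N_0 = 1
  N_1 = 1
  Explicitly: u.
So there is exactly 1 ground term available for substitution.
The body mentions every one of the 3 quantified variables; since ground terms form a free algebra, no two substitutions collapse to the same formula.
Number of ground instances = 1^3 = 1.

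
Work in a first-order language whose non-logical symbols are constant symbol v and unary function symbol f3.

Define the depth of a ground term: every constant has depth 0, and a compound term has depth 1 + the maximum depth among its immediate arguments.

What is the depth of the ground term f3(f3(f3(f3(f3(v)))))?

depth(f3(v)) = 1 + depth(v) = 1 + 0 = 1
depth(f3(f3(v))) = 1 + depth(f3(v)) = 1 + 1 = 2
depth(f3(f3(f3(v)))) = 1 + depth(f3(f3(v))) = 1 + 2 = 3
depth(f3(f3(f3(f3(v))))) = 1 + depth(f3(f3(f3(v)))) = 1 + 3 = 4
depth(f3(f3(f3(f3(f3(v)))))) = 1 + depth(f3(f3(f3(f3(v))))) = 1 + 4 = 5

5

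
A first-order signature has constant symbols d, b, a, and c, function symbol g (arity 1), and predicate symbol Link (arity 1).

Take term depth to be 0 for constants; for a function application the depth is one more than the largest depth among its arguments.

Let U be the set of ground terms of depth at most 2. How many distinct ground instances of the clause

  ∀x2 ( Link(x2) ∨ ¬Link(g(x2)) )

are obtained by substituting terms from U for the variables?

Ground terms of depth ≤ 2:
  Let N_k count ground terms of depth at most k. Each non-constant term of depth ≤ k is some function symbol applied to depth-≤(k−1) arguments, giving N_k = 4 + N_{k-1}.
  N_0 = 4
  N_1 = 4 + 4 = 8
  N_2 = 4 + 8 = 12
  Explicitly: d, b, a, c, g(d), g(b), g(a), g(c), g(g(d)), g(g(b)), g(g(a)), g(g(c)).
So there are 12 ground terms available for substitution.
The clause has 1 distinct variable (x2), which appears in the body. In the free term algebra distinct substitutions yield syntactically distinct ground instances.
Number of ground instances = 12.

12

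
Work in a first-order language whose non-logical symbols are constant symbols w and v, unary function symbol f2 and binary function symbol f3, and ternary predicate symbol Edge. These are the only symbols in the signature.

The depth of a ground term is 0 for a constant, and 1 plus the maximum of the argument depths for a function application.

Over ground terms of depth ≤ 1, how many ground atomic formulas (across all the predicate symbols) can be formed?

First count ground terms of depth ≤ 1.
If N_k denotes the number of depth-≤k ground terms, the 2 constants give N_0 = 2, and each function symbol of arity r contributes N_{k-1}^r new terms at level k: N_k = 2 + N_{k-1} + N_{k-1}^2.
N_0 = 2
N_1 = 2 + 2 + 2^2 = 8
So |H| = 8.
Ground atoms are formed by filling each argument slot of a predicate with a term from H, so an r-ary predicate gives |H|^r atoms:
  Edge: 8^3 = 512
Total ground atoms: 512.

512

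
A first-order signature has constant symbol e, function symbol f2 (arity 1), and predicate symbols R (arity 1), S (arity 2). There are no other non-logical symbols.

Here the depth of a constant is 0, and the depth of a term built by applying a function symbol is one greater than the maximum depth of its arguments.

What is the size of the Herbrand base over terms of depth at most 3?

20

First count ground terms of depth ≤ 3.
Let N_k = |{terms of depth ≤ k}|. Then N_0 = 1 and N_k = 1 + N_{k-1} for k ≥ 1 (one summand per function symbol, arity giving the exponent).
N_0 = 1
N_1 = 1 + 1 = 2
N_2 = 1 + 2 = 3
N_3 = 1 + 3 = 4
So |H| = 4.
For each predicate symbol, the number of ground atoms is |H| raised to its arity; summing:
  R: 4;  S: 4^2 = 16
Total ground atoms: 4 + 16 = 20.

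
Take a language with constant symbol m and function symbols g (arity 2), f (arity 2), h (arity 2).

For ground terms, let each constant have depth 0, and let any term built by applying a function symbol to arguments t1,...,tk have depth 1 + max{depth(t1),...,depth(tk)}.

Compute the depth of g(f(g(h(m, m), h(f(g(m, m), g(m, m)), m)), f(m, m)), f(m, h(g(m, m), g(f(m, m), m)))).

6

depth(h(m, m)) = 1 + max(0, 0) = 1
depth(g(m, m)) = 1 + max(0, 0) = 1
depth(f(g(m, m), g(m, m))) = 1 + max(1, 1) = 2
depth(h(f(g(m, m), g(m, m)), m)) = 1 + max(2, 0) = 3
depth(g(h(m, m), h(f(g(m, m), g(m, m)), m))) = 1 + max(1, 3) = 4
depth(f(m, m)) = 1 + max(0, 0) = 1
depth(f(g(h(m, m), h(f(g(m, m), g(m, m)), m)), f(m, m))) = 1 + max(4, 1) = 5
depth(g(f(m, m), m)) = 1 + max(1, 0) = 2
depth(h(g(m, m), g(f(m, m), m))) = 1 + max(1, 2) = 3
depth(f(m, h(g(m, m), g(f(m, m), m)))) = 1 + max(0, 3) = 4
depth(g(f(g(h(m, m), h(f(g(m, m), g(m, m)), m)), f(m, m)), f(m, h(g(m, m), g(f(m, m), m))))) = 1 + max(5, 4) = 6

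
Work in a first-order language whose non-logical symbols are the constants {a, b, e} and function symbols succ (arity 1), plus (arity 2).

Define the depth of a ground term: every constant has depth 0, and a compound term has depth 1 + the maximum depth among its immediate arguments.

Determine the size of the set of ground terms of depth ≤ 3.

Write N_k for the number of ground terms of depth ≤ k. A term of depth ≤ k is either a constant or a function symbol applied to arguments of depth ≤ k−1, so N_k = 3 + N_{k-1} + N_{k-1}^2.
N_0 = 3
N_1 = 3 + 3 + 3^2 = 15
N_2 = 3 + 15 + 15^2 = 243
N_3 = 3 + 243 + 243^2 = 59295

59295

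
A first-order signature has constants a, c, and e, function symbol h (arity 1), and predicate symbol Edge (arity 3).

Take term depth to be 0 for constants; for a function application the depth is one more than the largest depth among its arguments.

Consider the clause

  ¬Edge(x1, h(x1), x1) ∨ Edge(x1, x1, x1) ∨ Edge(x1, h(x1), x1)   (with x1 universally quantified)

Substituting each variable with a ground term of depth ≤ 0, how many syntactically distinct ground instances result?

Ground terms of depth ≤ 0:
  Let N_k = |{terms of depth ≤ k}|. Then N_0 = 3 and N_k = 3 + N_{k-1} for k ≥ 1 (one summand per function symbol, arity giving the exponent).
  N_0 = 3
  Explicitly: a, c, e.
So there are 3 ground terms available for substitution.
There is 1 variable to instantiate (x1),  occurring in at least one literal, so different choices give different ground instances.
Number of ground instances = 3.

3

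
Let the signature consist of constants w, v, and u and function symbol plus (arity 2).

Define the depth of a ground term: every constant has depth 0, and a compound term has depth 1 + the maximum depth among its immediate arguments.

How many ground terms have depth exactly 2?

135

Write N_k for the number of ground terms of depth ≤ k. A term of depth ≤ k is either a constant or a function symbol applied to arguments of depth ≤ k−1, so N_k = 3 + N_{k-1}^2.
N_0 = 3
N_1 = 3 + 3^2 = 12
N_2 = 3 + 12^2 = 147
Terms of depth exactly 2: N_2 − N_1 = 147 − 12 = 135.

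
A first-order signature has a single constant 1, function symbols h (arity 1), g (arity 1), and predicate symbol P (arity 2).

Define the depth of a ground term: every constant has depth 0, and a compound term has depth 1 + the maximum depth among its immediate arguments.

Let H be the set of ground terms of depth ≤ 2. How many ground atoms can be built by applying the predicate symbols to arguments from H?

49

First count ground terms of depth ≤ 2.
Let N_k = |{terms of depth ≤ k}|. Then N_0 = 1 and N_k = 1 + N_{k-1} + N_{k-1} for k ≥ 1 (one summand per function symbol, arity giving the exponent).
N_0 = 1
N_1 = 1 + 1 + 1 = 3
N_2 = 1 + 3 + 3 = 7
Explicitly: 1, h(1), h(h(1)), h(g(1)), g(1), g(h(1)), g(g(1)).
So |H| = 7.
A ground atom is a predicate applied to a tuple of terms from H, so the count is the sum over predicates of |H|^arity:
  P: 7^2 = 49
Total ground atoms: 49.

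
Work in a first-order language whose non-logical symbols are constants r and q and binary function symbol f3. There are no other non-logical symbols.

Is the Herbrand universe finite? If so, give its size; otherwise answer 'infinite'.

infinite

The signature has at least one function symbol (f3, arity 2) and at least one constant (r).
Iterating f3 gives infinitely many distinct ground terms: r, f3(r, r), f3(f3(r, r), f3(r, r)), ...
So the Herbrand universe is infinite.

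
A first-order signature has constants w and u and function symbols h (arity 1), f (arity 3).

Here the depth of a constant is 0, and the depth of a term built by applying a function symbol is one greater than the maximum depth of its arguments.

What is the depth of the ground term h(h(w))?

2

depth(h(w)) = 1 + depth(w) = 1 + 0 = 1
depth(h(h(w))) = 1 + depth(h(w)) = 1 + 1 = 2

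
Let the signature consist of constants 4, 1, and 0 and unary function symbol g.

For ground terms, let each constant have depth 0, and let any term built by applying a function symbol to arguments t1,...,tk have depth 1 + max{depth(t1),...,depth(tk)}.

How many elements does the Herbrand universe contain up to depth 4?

If N_k denotes the number of depth-≤k ground terms, the 3 constants give N_0 = 3, and each function symbol of arity r contributes N_{k-1}^r new terms at level k: N_k = 3 + N_{k-1}.
N_0 = 3
N_1 = 3 + 3 = 6
N_2 = 3 + 6 = 9
N_3 = 3 + 9 = 12
N_4 = 3 + 12 = 15

15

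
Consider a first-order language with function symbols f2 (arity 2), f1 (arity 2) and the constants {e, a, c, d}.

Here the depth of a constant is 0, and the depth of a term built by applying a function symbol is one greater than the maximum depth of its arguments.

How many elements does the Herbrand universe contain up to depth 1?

36

Count level by level. With function symbols f2/2, f1/2, the terms of depth ≤ k are the 4 constants together with each function applied to depth-≤(k−1) tuples, so N_k = 4 + N_{k-1}^2 + N_{k-1}^2.
N_0 = 4
N_1 = 4 + 4^2 + 4^2 = 36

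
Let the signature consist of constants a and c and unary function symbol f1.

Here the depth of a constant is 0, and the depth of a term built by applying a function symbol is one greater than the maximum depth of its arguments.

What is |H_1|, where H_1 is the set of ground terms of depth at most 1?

Let N_k = |{terms of depth ≤ k}|. Then N_0 = 2 and N_k = 2 + N_{k-1} for k ≥ 1 (one summand per function symbol, arity giving the exponent).
N_0 = 2
N_1 = 2 + 2 = 4

4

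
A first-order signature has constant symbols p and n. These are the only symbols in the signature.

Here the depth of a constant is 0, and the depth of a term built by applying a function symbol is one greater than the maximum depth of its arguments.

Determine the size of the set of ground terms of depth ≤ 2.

2

With no function symbols every ground term is a constant, so there are exactly 2 ground terms at every depth bound.
N_0 = 2
N_1 = 2
N_2 = 2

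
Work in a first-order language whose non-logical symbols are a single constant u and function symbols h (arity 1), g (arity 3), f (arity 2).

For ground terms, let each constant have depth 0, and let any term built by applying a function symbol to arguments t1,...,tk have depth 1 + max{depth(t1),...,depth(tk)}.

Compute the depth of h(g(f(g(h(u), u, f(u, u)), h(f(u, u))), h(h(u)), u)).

5

depth(h(u)) = 1 + depth(u) = 1 + 0 = 1
depth(f(u, u)) = 1 + max(0, 0) = 1
depth(g(h(u), u, f(u, u))) = 1 + max(1, 0, 1) = 2
depth(h(f(u, u))) = 1 + depth(f(u, u)) = 1 + 1 = 2
depth(f(g(h(u), u, f(u, u)), h(f(u, u)))) = 1 + max(2, 2) = 3
depth(h(h(u))) = 1 + depth(h(u)) = 1 + 1 = 2
depth(g(f(g(h(u), u, f(u, u)), h(f(u, u))), h(h(u)), u)) = 1 + max(3, 2, 0) = 4
depth(h(g(f(g(h(u), u, f(u, u)), h(f(u, u))), h(h(u)), u))) = 1 + depth(g(f(g(h(u), u, f(u, u)), h(f(u, u))), h(h(u)), u)) = 1 + 4 = 5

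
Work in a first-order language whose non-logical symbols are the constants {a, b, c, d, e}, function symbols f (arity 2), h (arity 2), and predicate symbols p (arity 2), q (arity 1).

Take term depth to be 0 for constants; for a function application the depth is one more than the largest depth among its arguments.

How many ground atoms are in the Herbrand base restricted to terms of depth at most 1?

3080

First count ground terms of depth ≤ 1.
Let N_k count ground terms of depth at most k. Each non-constant term of depth ≤ k is some function symbol applied to depth-≤(k−1) arguments, giving N_k = 5 + N_{k-1}^2 + N_{k-1}^2.
N_0 = 5
N_1 = 5 + 5^2 + 5^2 = 55
So |H| = 55.
Ground atoms are formed by filling each argument slot of a predicate with a term from H, so an r-ary predicate gives |H|^r atoms:
  p: 55^2 = 3025;  q: 55
Total ground atoms: 3025 + 55 = 3080.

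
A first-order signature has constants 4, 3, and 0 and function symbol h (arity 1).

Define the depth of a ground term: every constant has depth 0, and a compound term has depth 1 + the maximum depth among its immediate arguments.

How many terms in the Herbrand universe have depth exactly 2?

Let N_k count ground terms of depth at most k. Each non-constant term of depth ≤ k is some function symbol applied to depth-≤(k−1) arguments, giving N_k = 3 + N_{k-1}.
N_0 = 3
N_1 = 3 + 3 = 6
N_2 = 3 + 6 = 9
Terms of depth exactly 2: N_2 − N_1 = 9 − 6 = 3.

3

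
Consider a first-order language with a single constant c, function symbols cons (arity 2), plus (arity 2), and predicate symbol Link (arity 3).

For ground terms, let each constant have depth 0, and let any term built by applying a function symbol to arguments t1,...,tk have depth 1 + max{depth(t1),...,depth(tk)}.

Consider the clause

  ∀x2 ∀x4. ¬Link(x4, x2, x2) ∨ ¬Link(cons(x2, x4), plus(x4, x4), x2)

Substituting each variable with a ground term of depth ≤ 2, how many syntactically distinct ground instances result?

Ground terms of depth ≤ 2:
  If N_k denotes the number of depth-≤k ground terms, the 1 constant gives N_0 = 1, and each function symbol of arity r contributes N_{k-1}^r new terms at level k: N_k = 1 + N_{k-1}^2 + N_{k-1}^2.
  N_0 = 1
  N_1 = 1 + 1^2 + 1^2 = 3
  N_2 = 1 + 3^2 + 3^2 = 19
So there are 19 ground terms available for substitution.
Each of x2, x4 ranges independently over the available ground terms, and distinct assignments produce distinct instances.
Number of ground instances = 19^2 = 361.

361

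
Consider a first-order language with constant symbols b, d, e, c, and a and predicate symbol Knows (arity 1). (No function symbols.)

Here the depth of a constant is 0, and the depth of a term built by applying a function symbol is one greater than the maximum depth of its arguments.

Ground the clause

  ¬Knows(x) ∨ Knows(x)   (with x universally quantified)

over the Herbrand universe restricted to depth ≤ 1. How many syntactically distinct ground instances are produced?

Ground terms of depth ≤ 1:
  With no function symbols every ground term is a constant, so there are exactly 5 ground terms at every depth bound.
  N_0 = 5
  N_1 = 5
  Explicitly: b, d, e, c, a.
So there are 5 ground terms available for substitution.
The body mentions the single quantified variable x; since ground terms form a free algebra, no two substitutions collapse to the same formula.
Number of ground instances = 5.

5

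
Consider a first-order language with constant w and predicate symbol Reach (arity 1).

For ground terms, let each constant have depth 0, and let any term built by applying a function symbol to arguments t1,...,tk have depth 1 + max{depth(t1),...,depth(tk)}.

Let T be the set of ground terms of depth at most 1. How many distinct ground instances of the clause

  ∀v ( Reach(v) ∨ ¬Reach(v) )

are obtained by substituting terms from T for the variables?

1

Ground terms of depth ≤ 1:
  With no function symbols every ground term is a constant, so there is exactly 1 ground term at every depth bound.
  N_0 = 1
  N_1 = 1
  Explicitly: w.
So there is exactly 1 ground term available for substitution.
The variable v ranges independently over the available ground terms, and distinct assignments produce distinct instances.
Number of ground instances = 1.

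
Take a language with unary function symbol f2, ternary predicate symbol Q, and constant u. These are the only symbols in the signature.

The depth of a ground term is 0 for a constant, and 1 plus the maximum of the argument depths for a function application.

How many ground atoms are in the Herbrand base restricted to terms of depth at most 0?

First count ground terms of depth ≤ 0.
Count level by level. With function symbols f2/1, the terms of depth ≤ k are the 1 constant together with each function applied to depth-≤(k−1) tuples, so N_k = 1 + N_{k-1}.
N_0 = 1
Explicitly: u.
So |H| = 1.
Each predicate of arity r yields |H|^r ground atoms (one per choice of an r-tuple from H):
  Q: 1^3 = 1
Total ground atoms: 1.

1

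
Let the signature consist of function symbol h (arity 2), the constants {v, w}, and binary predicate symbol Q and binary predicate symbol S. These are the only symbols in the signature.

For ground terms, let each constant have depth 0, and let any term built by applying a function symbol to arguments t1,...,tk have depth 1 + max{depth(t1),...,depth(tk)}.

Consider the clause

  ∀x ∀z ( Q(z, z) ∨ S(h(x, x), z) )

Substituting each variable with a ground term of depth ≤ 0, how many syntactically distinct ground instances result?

4

Ground terms of depth ≤ 0:
  Write N_k for the number of ground terms of depth ≤ k. A term of depth ≤ k is either a constant or a function symbol applied to arguments of depth ≤ k−1, so N_k = 2 + N_{k-1}^2.
  N_0 = 2
  Explicitly: v, w.
So there are 2 ground terms available for substitution.
The body mentions every one of the 2 quantified variables; since ground terms form a free algebra, no two substitutions collapse to the same formula.
Number of ground instances = 2^2 = 4.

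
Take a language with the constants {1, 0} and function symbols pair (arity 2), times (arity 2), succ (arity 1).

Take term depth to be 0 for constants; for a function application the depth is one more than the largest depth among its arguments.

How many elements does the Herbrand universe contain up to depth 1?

If N_k denotes the number of depth-≤k ground terms, the 2 constants give N_0 = 2, and each function symbol of arity r contributes N_{k-1}^r new terms at level k: N_k = 2 + N_{k-1}^2 + N_{k-1}^2 + N_{k-1}.
N_0 = 2
N_1 = 2 + 2^2 + 2^2 + 2 = 12
Explicitly: 1, 0, pair(1, 1), pair(1, 0), pair(0, 1), pair(0, 0), times(1, 1), times(1, 0), times(0, 1), times(0, 0), succ(1), succ(0).

12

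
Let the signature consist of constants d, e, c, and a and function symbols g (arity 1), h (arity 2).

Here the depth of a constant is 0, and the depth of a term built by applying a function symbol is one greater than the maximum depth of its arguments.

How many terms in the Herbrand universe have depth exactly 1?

Count level by level. With function symbols g/1, h/2, the terms of depth ≤ k are the 4 constants together with each function applied to depth-≤(k−1) tuples, so N_k = 4 + N_{k-1} + N_{k-1}^2.
N_0 = 4
N_1 = 4 + 4 + 4^2 = 24
Terms of depth exactly 1: N_1 − N_0 = 24 − 4 = 20.

20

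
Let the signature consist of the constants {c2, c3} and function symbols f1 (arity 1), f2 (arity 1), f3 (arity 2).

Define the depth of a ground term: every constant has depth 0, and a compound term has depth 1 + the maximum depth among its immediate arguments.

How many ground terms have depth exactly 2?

Write N_k for the number of ground terms of depth ≤ k. A term of depth ≤ k is either a constant or a function symbol applied to arguments of depth ≤ k−1, so N_k = 2 + N_{k-1} + N_{k-1} + N_{k-1}^2.
N_0 = 2
N_1 = 2 + 2 + 2 + 2^2 = 10
N_2 = 2 + 10 + 10 + 10^2 = 122
Terms of depth exactly 2: N_2 − N_1 = 122 − 10 = 112.

112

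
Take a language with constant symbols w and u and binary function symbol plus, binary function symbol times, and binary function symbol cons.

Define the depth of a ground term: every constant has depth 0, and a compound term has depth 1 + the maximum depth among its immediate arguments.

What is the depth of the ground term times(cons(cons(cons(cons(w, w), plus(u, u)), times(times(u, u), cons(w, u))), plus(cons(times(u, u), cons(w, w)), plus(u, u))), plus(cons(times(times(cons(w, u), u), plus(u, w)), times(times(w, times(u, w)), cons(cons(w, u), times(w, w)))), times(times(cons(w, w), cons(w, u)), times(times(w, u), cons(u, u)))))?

depth(cons(w, w)) = 1 + max(0, 0) = 1
depth(plus(u, u)) = 1 + max(0, 0) = 1
depth(cons(cons(w, w), plus(u, u))) = 1 + max(1, 1) = 2
depth(times(u, u)) = 1 + max(0, 0) = 1
depth(cons(w, u)) = 1 + max(0, 0) = 1
depth(times(times(u, u), cons(w, u))) = 1 + max(1, 1) = 2
depth(cons(cons(cons(w, w), plus(u, u)), times(times(u, u), cons(w, u)))) = 1 + max(2, 2) = 3
depth(cons(times(u, u), cons(w, w))) = 1 + max(1, 1) = 2
depth(plus(cons(times(u, u), cons(w, w)), plus(u, u))) = 1 + max(2, 1) = 3
depth(cons(cons(cons(cons(w, w), plus(u, u)), times(times(u, u), cons(w, u))), plus(cons(times(u, u), cons(w, w)), plus(u, u)))) = 1 + max(3, 3) = 4
depth(times(cons(w, u), u)) = 1 + max(1, 0) = 2
depth(plus(u, w)) = 1 + max(0, 0) = 1
depth(times(times(cons(w, u), u), plus(u, w))) = 1 + max(2, 1) = 3
depth(times(u, w)) = 1 + max(0, 0) = 1
depth(times(w, times(u, w))) = 1 + max(0, 1) = 2
depth(times(w, w)) = 1 + max(0, 0) = 1
depth(cons(cons(w, u), times(w, w))) = 1 + max(1, 1) = 2
depth(times(times(w, times(u, w)), cons(cons(w, u), times(w, w)))) = 1 + max(2, 2) = 3
depth(cons(times(times(cons(w, u), u), plus(u, w)), times(times(w, times(u, w)), cons(cons(w, u), times(w, w))))) = 1 + max(3, 3) = 4
depth(times(cons(w, w), cons(w, u))) = 1 + max(1, 1) = 2
depth(times(w, u)) = 1 + max(0, 0) = 1
depth(cons(u, u)) = 1 + max(0, 0) = 1
depth(times(times(w, u), cons(u, u))) = 1 + max(1, 1) = 2
depth(times(times(cons(w, w), cons(w, u)), times(times(w, u), cons(u, u)))) = 1 + max(2, 2) = 3
depth(plus(cons(times(times(cons(w, u), u), plus(u, w)), times(times(w, times(u, w)), cons(cons(w, u), times(w, w)))), times(times(cons(w, w), cons(w, u)), times(times(w, u), cons(u, u))))) = 1 + max(4, 3) = 5
depth(times(cons(cons(cons(cons(w, w), plus(u, u)), times(times(u, u), cons(w, u))), plus(cons(times(u, u), cons(w, w)), plus(u, u))), plus(cons(times(times(cons(w, u), u), plus(u, w)), times(times(w, times(u, w)), cons(cons(w, u), times(w, w)))), times(times(cons(w, w), cons(w, u)), times(times(w, u), cons(u, u)))))) = 1 + max(4, 5) = 6

6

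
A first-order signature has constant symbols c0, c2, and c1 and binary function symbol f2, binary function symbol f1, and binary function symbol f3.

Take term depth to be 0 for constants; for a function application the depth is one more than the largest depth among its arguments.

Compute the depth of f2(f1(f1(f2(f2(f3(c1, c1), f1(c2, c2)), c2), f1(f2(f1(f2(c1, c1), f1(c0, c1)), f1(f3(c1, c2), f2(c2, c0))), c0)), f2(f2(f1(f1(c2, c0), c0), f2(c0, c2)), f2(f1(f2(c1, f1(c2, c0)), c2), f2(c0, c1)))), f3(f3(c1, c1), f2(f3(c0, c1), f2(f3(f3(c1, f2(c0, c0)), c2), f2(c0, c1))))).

depth(f3(c1, c1)) = 1 + max(0, 0) = 1
depth(f1(c2, c2)) = 1 + max(0, 0) = 1
depth(f2(f3(c1, c1), f1(c2, c2))) = 1 + max(1, 1) = 2
depth(f2(f2(f3(c1, c1), f1(c2, c2)), c2)) = 1 + max(2, 0) = 3
depth(f2(c1, c1)) = 1 + max(0, 0) = 1
depth(f1(c0, c1)) = 1 + max(0, 0) = 1
depth(f1(f2(c1, c1), f1(c0, c1))) = 1 + max(1, 1) = 2
depth(f3(c1, c2)) = 1 + max(0, 0) = 1
depth(f2(c2, c0)) = 1 + max(0, 0) = 1
depth(f1(f3(c1, c2), f2(c2, c0))) = 1 + max(1, 1) = 2
depth(f2(f1(f2(c1, c1), f1(c0, c1)), f1(f3(c1, c2), f2(c2, c0)))) = 1 + max(2, 2) = 3
depth(f1(f2(f1(f2(c1, c1), f1(c0, c1)), f1(f3(c1, c2), f2(c2, c0))), c0)) = 1 + max(3, 0) = 4
depth(f1(f2(f2(f3(c1, c1), f1(c2, c2)), c2), f1(f2(f1(f2(c1, c1), f1(c0, c1)), f1(f3(c1, c2), f2(c2, c0))), c0))) = 1 + max(3, 4) = 5
depth(f1(c2, c0)) = 1 + max(0, 0) = 1
depth(f1(f1(c2, c0), c0)) = 1 + max(1, 0) = 2
depth(f2(c0, c2)) = 1 + max(0, 0) = 1
depth(f2(f1(f1(c2, c0), c0), f2(c0, c2))) = 1 + max(2, 1) = 3
depth(f2(c1, f1(c2, c0))) = 1 + max(0, 1) = 2
depth(f1(f2(c1, f1(c2, c0)), c2)) = 1 + max(2, 0) = 3
depth(f2(c0, c1)) = 1 + max(0, 0) = 1
depth(f2(f1(f2(c1, f1(c2, c0)), c2), f2(c0, c1))) = 1 + max(3, 1) = 4
depth(f2(f2(f1(f1(c2, c0), c0), f2(c0, c2)), f2(f1(f2(c1, f1(c2, c0)), c2), f2(c0, c1)))) = 1 + max(3, 4) = 5
depth(f1(f1(f2(f2(f3(c1, c1), f1(c2, c2)), c2), f1(f2(f1(f2(c1, c1), f1(c0, c1)), f1(f3(c1, c2), f2(c2, c0))), c0)), f2(f2(f1(f1(c2, c0), c0), f2(c0, c2)), f2(f1(f2(c1, f1(c2, c0)), c2), f2(c0, c1))))) = 1 + max(5, 5) = 6
depth(f3(c0, c1)) = 1 + max(0, 0) = 1
depth(f2(c0, c0)) = 1 + max(0, 0) = 1
depth(f3(c1, f2(c0, c0))) = 1 + max(0, 1) = 2
depth(f3(f3(c1, f2(c0, c0)), c2)) = 1 + max(2, 0) = 3
depth(f2(f3(f3(c1, f2(c0, c0)), c2), f2(c0, c1))) = 1 + max(3, 1) = 4
depth(f2(f3(c0, c1), f2(f3(f3(c1, f2(c0, c0)), c2), f2(c0, c1)))) = 1 + max(1, 4) = 5
depth(f3(f3(c1, c1), f2(f3(c0, c1), f2(f3(f3(c1, f2(c0, c0)), c2), f2(c0, c1))))) = 1 + max(1, 5) = 6
depth(f2(f1(f1(f2(f2(f3(c1, c1), f1(c2, c2)), c2), f1(f2(f1(f2(c1, c1), f1(c0, c1)), f1(f3(c1, c2), f2(c2, c0))), c0)), f2(f2(f1(f1(c2, c0), c0), f2(c0, c2)), f2(f1(f2(c1, f1(c2, c0)), c2), f2(c0, c1)))), f3(f3(c1, c1), f2(f3(c0, c1), f2(f3(f3(c1, f2(c0, c0)), c2), f2(c0, c1)))))) = 1 + max(6, 6) = 7

7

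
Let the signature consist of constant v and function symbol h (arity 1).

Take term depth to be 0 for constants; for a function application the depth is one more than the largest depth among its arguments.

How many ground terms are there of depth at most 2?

3

Write N_k for the number of ground terms of depth ≤ k. A term of depth ≤ k is either a constant or a function symbol applied to arguments of depth ≤ k−1, so N_k = 1 + N_{k-1}.
N_0 = 1
N_1 = 1 + 1 = 2
N_2 = 1 + 2 = 3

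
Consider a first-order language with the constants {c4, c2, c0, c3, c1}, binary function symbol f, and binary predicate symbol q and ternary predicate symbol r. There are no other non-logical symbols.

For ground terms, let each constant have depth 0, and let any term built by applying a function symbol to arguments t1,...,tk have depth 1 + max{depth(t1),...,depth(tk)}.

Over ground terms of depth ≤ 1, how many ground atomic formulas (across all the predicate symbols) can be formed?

First count ground terms of depth ≤ 1.
Count level by level. With function symbols f/2, the terms of depth ≤ k are the 5 constants together with each function applied to depth-≤(k−1) tuples, so N_k = 5 + N_{k-1}^2.
N_0 = 5
N_1 = 5 + 5^2 = 30
So |H| = 30.
Ground atoms are formed by filling each argument slot of a predicate with a term from H, so an r-ary predicate gives |H|^r atoms:
  q: 30^2 = 900;  r: 30^3 = 27000
Total ground atoms: 900 + 27000 = 27900.

27900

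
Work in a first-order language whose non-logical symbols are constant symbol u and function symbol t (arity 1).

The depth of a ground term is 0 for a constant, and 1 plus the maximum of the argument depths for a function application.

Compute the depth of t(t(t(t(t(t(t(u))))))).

depth(t(u)) = 1 + depth(u) = 1 + 0 = 1
depth(t(t(u))) = 1 + depth(t(u)) = 1 + 1 = 2
depth(t(t(t(u)))) = 1 + depth(t(t(u))) = 1 + 2 = 3
depth(t(t(t(t(u))))) = 1 + depth(t(t(t(u)))) = 1 + 3 = 4
depth(t(t(t(t(t(u)))))) = 1 + depth(t(t(t(t(u))))) = 1 + 4 = 5
depth(t(t(t(t(t(t(u))))))) = 1 + depth(t(t(t(t(t(u)))))) = 1 + 5 = 6
depth(t(t(t(t(t(t(t(u)))))))) = 1 + depth(t(t(t(t(t(t(u))))))) = 1 + 6 = 7

7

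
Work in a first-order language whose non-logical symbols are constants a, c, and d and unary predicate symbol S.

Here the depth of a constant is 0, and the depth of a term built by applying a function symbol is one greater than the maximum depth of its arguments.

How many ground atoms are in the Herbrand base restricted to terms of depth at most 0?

First count ground terms of depth ≤ 0.
With no function symbols every ground term is a constant, so there are exactly 3 ground terms at every depth bound.
N_0 = 3
Explicitly: a, c, d.
So |H| = 3.
A ground atom is a predicate applied to a tuple of terms from H, so the count is the sum over predicates of |H|^arity:
  S: 3
Total ground atoms: 3.

3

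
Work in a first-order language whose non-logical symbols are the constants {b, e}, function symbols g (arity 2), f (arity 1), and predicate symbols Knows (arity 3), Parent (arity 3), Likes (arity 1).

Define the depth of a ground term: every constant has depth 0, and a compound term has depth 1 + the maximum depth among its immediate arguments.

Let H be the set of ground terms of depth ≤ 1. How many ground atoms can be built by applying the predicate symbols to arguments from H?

First count ground terms of depth ≤ 1.
If N_k denotes the number of depth-≤k ground terms, the 2 constants give N_0 = 2, and each function symbol of arity r contributes N_{k-1}^r new terms at level k: N_k = 2 + N_{k-1}^2 + N_{k-1}.
N_0 = 2
N_1 = 2 + 2^2 + 2 = 8
Explicitly: b, e, g(b, b), g(b, e), g(e, b), g(e, e), f(b), f(e).
So |H| = 8.
Each predicate of arity r yields |H|^r ground atoms (one per choice of an r-tuple from H):
  Knows: 8^3 = 512;  Parent: 8^3 = 512;  Likes: 8
Total ground atoms: 512 + 512 + 8 = 1032.

1032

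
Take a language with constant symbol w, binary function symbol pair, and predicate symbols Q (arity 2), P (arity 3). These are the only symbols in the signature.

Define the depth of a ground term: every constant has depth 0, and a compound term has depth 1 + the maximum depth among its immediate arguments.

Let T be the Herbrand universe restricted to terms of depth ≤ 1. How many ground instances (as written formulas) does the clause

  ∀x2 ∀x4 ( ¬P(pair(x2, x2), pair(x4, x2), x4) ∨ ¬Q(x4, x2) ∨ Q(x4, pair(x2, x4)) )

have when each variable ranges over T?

Ground terms of depth ≤ 1:
  Count level by level. With function symbols pair/2, the terms of depth ≤ k are the 1 constant together with each function applied to depth-≤(k−1) tuples, so N_k = 1 + N_{k-1}^2.
  N_0 = 1
  N_1 = 1 + 1^2 = 2
  Explicitly: w, pair(w, w).
So there are 2 ground terms available for substitution.
The body mentions every one of the 2 quantified variables; since ground terms form a free algebra, no two substitutions collapse to the same formula.
Number of ground instances = 2^2 = 4.

4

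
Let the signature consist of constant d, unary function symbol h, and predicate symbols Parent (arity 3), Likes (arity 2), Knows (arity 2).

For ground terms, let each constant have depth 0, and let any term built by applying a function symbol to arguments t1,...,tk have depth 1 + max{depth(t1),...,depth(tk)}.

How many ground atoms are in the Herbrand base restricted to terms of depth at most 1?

First count ground terms of depth ≤ 1.
Count level by level. With function symbols h/1, the terms of depth ≤ k are the 1 constant together with each function applied to depth-≤(k−1) tuples, so N_k = 1 + N_{k-1}.
N_0 = 1
N_1 = 1 + 1 = 2
Explicitly: d, h(d).
So |H| = 2.
For each predicate symbol, the number of ground atoms is |H| raised to its arity; summing:
  Parent: 2^3 = 8;  Likes: 2^2 = 4;  Knows: 2^2 = 4
Total ground atoms: 8 + 4 + 4 = 16.

16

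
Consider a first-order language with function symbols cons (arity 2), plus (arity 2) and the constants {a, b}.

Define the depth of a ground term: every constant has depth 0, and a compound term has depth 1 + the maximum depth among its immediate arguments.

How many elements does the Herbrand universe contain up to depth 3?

81610

If N_k denotes the number of depth-≤k ground terms, the 2 constants give N_0 = 2, and each function symbol of arity r contributes N_{k-1}^r new terms at level k: N_k = 2 + N_{k-1}^2 + N_{k-1}^2.
N_0 = 2
N_1 = 2 + 2^2 + 2^2 = 10
N_2 = 2 + 10^2 + 10^2 = 202
N_3 = 2 + 202^2 + 202^2 = 81610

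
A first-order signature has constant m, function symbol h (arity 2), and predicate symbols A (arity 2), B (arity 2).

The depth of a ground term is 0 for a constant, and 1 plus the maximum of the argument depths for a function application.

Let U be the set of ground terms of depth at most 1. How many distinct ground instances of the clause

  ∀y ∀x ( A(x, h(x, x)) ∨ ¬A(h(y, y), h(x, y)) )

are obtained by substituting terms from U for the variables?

4

Ground terms of depth ≤ 1:
  Let N_k count ground terms of depth at most k. Each non-constant term of depth ≤ k is some function symbol applied to depth-≤(k−1) arguments, giving N_k = 1 + N_{k-1}^2.
  N_0 = 1
  N_1 = 1 + 1^2 = 2
  Explicitly: m, h(m, m).
So there are 2 ground terms available for substitution.
The body mentions every one of the 2 quantified variables; since ground terms form a free algebra, no two substitutions collapse to the same formula.
Number of ground instances = 2^2 = 4.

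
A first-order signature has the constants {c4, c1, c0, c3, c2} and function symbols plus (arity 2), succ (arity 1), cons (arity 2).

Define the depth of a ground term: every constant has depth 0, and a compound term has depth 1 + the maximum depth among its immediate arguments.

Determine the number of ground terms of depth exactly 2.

Let N_k count ground terms of depth at most k. Each non-constant term of depth ≤ k is some function symbol applied to depth-≤(k−1) arguments, giving N_k = 5 + N_{k-1}^2 + N_{k-1} + N_{k-1}^2.
N_0 = 5
N_1 = 5 + 5^2 + 5 + 5^2 = 60
N_2 = 5 + 60^2 + 60 + 60^2 = 7265
Terms of depth exactly 2: N_2 − N_1 = 7265 − 60 = 7205.

7205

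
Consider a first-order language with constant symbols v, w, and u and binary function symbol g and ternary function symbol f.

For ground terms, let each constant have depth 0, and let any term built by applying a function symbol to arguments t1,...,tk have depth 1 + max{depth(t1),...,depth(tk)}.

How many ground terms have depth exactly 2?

60804

Count level by level. With function symbols g/2, f/3, the terms of depth ≤ k are the 3 constants together with each function applied to depth-≤(k−1) tuples, so N_k = 3 + N_{k-1}^2 + N_{k-1}^3.
N_0 = 3
N_1 = 3 + 3^2 + 3^3 = 39
N_2 = 3 + 39^2 + 39^3 = 60843
Terms of depth exactly 2: N_2 − N_1 = 60843 − 39 = 60804.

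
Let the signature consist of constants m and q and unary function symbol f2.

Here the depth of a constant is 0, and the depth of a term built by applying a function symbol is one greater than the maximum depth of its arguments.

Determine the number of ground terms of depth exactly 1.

2

If N_k denotes the number of depth-≤k ground terms, the 2 constants give N_0 = 2, and each function symbol of arity r contributes N_{k-1}^r new terms at level k: N_k = 2 + N_{k-1}.
N_0 = 2
N_1 = 2 + 2 = 4
Terms of depth exactly 1: N_1 − N_0 = 4 − 2 = 2.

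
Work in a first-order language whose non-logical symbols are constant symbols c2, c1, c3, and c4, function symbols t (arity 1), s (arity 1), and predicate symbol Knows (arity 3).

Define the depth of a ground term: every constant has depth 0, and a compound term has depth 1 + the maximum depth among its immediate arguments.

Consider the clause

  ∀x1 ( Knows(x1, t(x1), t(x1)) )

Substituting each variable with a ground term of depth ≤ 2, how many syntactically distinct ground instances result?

Ground terms of depth ≤ 2:
  If N_k denotes the number of depth-≤k ground terms, the 4 constants give N_0 = 4, and each function symbol of arity r contributes N_{k-1}^r new terms at level k: N_k = 4 + N_{k-1} + N_{k-1}.
  N_0 = 4
  N_1 = 4 + 4 + 4 = 12
  N_2 = 4 + 12 + 12 = 28
So there are 28 ground terms available for substitution.
The clause has 1 distinct variable (x1), which appears in the body. In the free term algebra distinct substitutions yield syntactically distinct ground instances.
Number of ground instances = 28.

28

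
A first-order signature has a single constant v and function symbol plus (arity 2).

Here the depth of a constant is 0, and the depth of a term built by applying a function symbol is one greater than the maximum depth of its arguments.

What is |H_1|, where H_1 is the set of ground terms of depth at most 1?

Let N_k count ground terms of depth at most k. Each non-constant term of depth ≤ k is some function symbol applied to depth-≤(k−1) arguments, giving N_k = 1 + N_{k-1}^2.
N_0 = 1
N_1 = 1 + 1^2 = 2

2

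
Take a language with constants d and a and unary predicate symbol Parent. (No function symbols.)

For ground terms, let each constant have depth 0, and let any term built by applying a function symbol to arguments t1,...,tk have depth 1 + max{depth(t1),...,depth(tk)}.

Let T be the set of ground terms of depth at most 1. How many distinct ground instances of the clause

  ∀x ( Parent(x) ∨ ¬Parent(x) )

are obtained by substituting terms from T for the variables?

2

Ground terms of depth ≤ 1:
  With no function symbols every ground term is a constant, so there are exactly 2 ground terms at every depth bound.
  N_0 = 2
  N_1 = 2
So there are 2 ground terms available for substitution.
The body mentions the single quantified variable x; since ground terms form a free algebra, no two substitutions collapse to the same formula.
Number of ground instances = 2.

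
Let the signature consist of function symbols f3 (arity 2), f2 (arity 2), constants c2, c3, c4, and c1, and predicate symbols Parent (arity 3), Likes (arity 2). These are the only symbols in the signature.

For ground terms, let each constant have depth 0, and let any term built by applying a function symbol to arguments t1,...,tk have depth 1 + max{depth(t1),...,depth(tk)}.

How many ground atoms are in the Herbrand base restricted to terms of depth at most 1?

First count ground terms of depth ≤ 1.
Let N_k = |{terms of depth ≤ k}|. Then N_0 = 4 and N_k = 4 + N_{k-1}^2 + N_{k-1}^2 for k ≥ 1 (one summand per function symbol, arity giving the exponent).
N_0 = 4
N_1 = 4 + 4^2 + 4^2 = 36
So |H| = 36.
A ground atom is a predicate applied to a tuple of terms from H, so the count is the sum over predicates of |H|^arity:
  Parent: 36^3 = 46656;  Likes: 36^2 = 1296
Total ground atoms: 46656 + 1296 = 47952.

47952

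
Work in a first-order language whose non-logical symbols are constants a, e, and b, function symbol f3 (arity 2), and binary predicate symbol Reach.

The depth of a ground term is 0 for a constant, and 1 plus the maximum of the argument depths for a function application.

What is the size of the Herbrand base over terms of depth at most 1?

144

First count ground terms of depth ≤ 1.
Let N_k count ground terms of depth at most k. Each non-constant term of depth ≤ k is some function symbol applied to depth-≤(k−1) arguments, giving N_k = 3 + N_{k-1}^2.
N_0 = 3
N_1 = 3 + 3^2 = 12
Explicitly: a, e, b, f3(a, a), f3(a, e), f3(a, b), f3(e, a), f3(e, e), f3(e, b), f3(b, a), f3(b, e), f3(b, b).
So |H| = 12.
A ground atom is a predicate applied to a tuple of terms from H, so the count is the sum over predicates of |H|^arity:
  Reach: 12^2 = 144
Total ground atoms: 144.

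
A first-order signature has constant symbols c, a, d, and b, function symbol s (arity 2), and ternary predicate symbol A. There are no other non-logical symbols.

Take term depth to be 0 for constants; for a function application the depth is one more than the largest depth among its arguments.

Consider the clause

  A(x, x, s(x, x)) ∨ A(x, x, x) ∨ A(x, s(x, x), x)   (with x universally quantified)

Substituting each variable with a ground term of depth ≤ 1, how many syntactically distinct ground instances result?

Ground terms of depth ≤ 1:
  Count level by level. With function symbols s/2, the terms of depth ≤ k are the 4 constants together with each function applied to depth-≤(k−1) tuples, so N_k = 4 + N_{k-1}^2.
  N_0 = 4
  N_1 = 4 + 4^2 = 20
So there are 20 ground terms available for substitution.
The body mentions the single quantified variable x; since ground terms form a free algebra, no two substitutions collapse to the same formula.
Number of ground instances = 20.

20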